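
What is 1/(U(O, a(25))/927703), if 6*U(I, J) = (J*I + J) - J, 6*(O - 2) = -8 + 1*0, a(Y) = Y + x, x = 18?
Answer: 8349327/43 ≈ 1.9417e+5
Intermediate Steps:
a(Y) = 18 + Y (a(Y) = Y + 18 = 18 + Y)
O = 2/3 (O = 2 + (-8 + 1*0)/6 = 2 + (-8 + 0)/6 = 2 + (1/6)*(-8) = 2 - 4/3 = 2/3 ≈ 0.66667)
U(I, J) = I*J/6 (U(I, J) = ((J*I + J) - J)/6 = ((I*J + J) - J)/6 = ((J + I*J) - J)/6 = (I*J)/6 = I*J/6)
1/(U(O, a(25))/927703) = 1/(((1/6)*(2/3)*(18 + 25))/927703) = 1/(((1/6)*(2/3)*43)*(1/927703)) = 1/((43/9)*(1/927703)) = 1/(43/8349327) = 8349327/43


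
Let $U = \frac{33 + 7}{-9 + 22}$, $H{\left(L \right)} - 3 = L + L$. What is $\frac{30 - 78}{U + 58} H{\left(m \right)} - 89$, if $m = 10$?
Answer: $- \frac{42509}{397} \approx -107.08$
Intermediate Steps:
$H{\left(L \right)} = 3 + 2 L$ ($H{\left(L \right)} = 3 + \left(L + L\right) = 3 + 2 L$)
$U = \frac{40}{13} \approx 3.0769$
$\frac{30 - 78}{U + 58} H{\left(m \right)} - 89 = \frac{30 - 78}{\frac{40}{13} + 58} \left(3 + 2 \cdot 10\right) - 89 = - \frac{48}{\frac{794}{13}} \left(3 + 20\right) - 89 = \left(-48\right) \frac{13}{794} \cdot 23 - 89 = \left(- \frac{312}{397}\right) 23 - 89 = - \frac{7176}{397} - 89 = - \frac{42509}{397}$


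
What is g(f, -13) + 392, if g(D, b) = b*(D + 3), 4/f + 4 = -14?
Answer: 3203/9 ≈ 355.89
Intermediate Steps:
f = -2/9 (f = 4/(-4 - 14) = 4/(-18) = 4*(-1/18) = -2/9 ≈ -0.22222)
g(D, b) = b*(3 + D)
g(f, -13) + 392 = -13*(3 - 2/9) + 392 = -13*25/9 + 392 = -325/9 + 392 = 3203/9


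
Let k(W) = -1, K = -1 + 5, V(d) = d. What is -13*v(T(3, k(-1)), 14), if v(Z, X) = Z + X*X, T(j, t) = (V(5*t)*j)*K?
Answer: -1768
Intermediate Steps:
K = 4
T(j, t) = 20*j*t (T(j, t) = ((5*t)*j)*4 = (5*j*t)*4 = 20*j*t)
v(Z, X) = Z + X**2
-13*v(T(3, k(-1)), 14) = -13*(20*3*(-1) + 14**2) = -13*(-60 + 196) = -13*136 = -1768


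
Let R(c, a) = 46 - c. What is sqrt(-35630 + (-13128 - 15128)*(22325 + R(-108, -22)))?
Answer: 29*I*sqrt(755294) ≈ 25203.0*I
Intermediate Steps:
sqrt(-35630 + (-13128 - 15128)*(22325 + R(-108, -22))) = sqrt(-35630 + (-13128 - 15128)*(22325 + (46 - 1*(-108)))) = sqrt(-35630 - 28256*(22325 + (46 + 108))) = sqrt(-35630 - 28256*(22325 + 154)) = sqrt(-35630 - 28256*22479) = sqrt(-35630 - 635166624) = sqrt(-635202254) = 29*I*sqrt(755294)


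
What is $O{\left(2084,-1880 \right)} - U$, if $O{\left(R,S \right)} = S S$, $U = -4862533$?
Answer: $8396933$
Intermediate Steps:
$O{\left(R,S \right)} = S^{2}$
$O{\left(2084,-1880 \right)} - U = \left(-1880\right)^{2} - -4862533 = 3534400 + 4862533 = 8396933$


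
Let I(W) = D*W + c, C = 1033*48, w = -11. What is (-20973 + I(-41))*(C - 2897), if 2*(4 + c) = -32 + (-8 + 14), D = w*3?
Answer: -916792619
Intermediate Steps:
C = 49584
D = -33 (D = -11*3 = -33)
c = -17 (c = -4 + (-32 + (-8 + 14))/2 = -4 + (-32 + 6)/2 = -4 + (½)*(-26) = -4 - 13 = -17)
I(W) = -17 - 33*W (I(W) = -33*W - 17 = -17 - 33*W)
(-20973 + I(-41))*(C - 2897) = (-20973 + (-17 - 33*(-41)))*(49584 - 2897) = (-20973 + (-17 + 1353))*46687 = (-20973 + 1336)*46687 = -19637*46687 = -916792619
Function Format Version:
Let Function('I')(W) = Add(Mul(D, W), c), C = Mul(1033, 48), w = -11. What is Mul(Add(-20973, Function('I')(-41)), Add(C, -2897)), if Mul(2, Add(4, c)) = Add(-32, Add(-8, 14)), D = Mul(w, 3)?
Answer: -916792619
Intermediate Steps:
C = 49584
D = -33 (D = Mul(-11, 3) = -33)
c = -17 (c = Add(-4, Mul(Rational(1, 2), Add(-32, Add(-8, 14)))) = Add(-4, Mul(Rational(1, 2), Add(-32, 6))) = Add(-4, Mul(Rational(1, 2), -26)) = Add(-4, -13) = -17)
Function('I')(W) = Add(-17, Mul(-33, W)) (Function('I')(W) = Add(Mul(-33, W), -17) = Add(-17, Mul(-33, W)))
Mul(Add(-20973, Function('I')(-41)), Add(C, -2897)) = Mul(Add(-20973, Add(-17, Mul(-33, -41))), Add(49584, -2897)) = Mul(Add(-20973, Add(-17, 1353)), 46687) = Mul(Add(-20973, 1336), 46687) = Mul(-19637, 46687) = -916792619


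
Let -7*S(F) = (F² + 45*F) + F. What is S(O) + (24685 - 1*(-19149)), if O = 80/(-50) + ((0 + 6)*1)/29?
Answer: 921796498/21025 ≈ 43843.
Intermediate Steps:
O = -202/145 (O = 80*(-1/50) + (6*1)*(1/29) = -8/5 + 6*(1/29) = -8/5 + 6/29 = -202/145 ≈ -1.3931)
S(F) = -46*F/7 - F²/7 (S(F) = -((F² + 45*F) + F)/7 = -(F² + 46*F)/7 = -46*F/7 - F²/7)
S(O) + (24685 - 1*(-19149)) = -⅐*(-202/145)*(46 - 202/145) + (24685 - 1*(-19149)) = -⅐*(-202/145)*6468/145 + (24685 + 19149) = 186648/21025 + 43834 = 921796498/21025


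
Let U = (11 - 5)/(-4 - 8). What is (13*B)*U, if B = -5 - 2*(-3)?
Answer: -13/2 ≈ -6.5000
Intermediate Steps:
B = 1 (B = -5 + 6 = 1)
U = -½ (U = 6/(-12) = 6*(-1/12) = -½ ≈ -0.50000)
(13*B)*U = (13*1)*(-½) = 13*(-½) = -13/2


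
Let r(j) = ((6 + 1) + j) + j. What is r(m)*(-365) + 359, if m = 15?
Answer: -13146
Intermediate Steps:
r(j) = 7 + 2*j (r(j) = (7 + j) + j = 7 + 2*j)
r(m)*(-365) + 359 = (7 + 2*15)*(-365) + 359 = (7 + 30)*(-365) + 359 = 37*(-365) + 359 = -13505 + 359 = -13146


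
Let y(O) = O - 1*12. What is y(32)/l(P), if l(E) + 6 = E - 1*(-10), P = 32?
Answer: 5/9 ≈ 0.55556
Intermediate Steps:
l(E) = 4 + E (l(E) = -6 + (E - 1*(-10)) = -6 + (E + 10) = -6 + (10 + E) = 4 + E)
y(O) = -12 + O (y(O) = O - 12 = -12 + O)
y(32)/l(P) = (-12 + 32)/(4 + 32) = 20/36 = 20*(1/36) = 5/9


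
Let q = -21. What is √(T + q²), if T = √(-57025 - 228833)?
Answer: √(441 + 3*I*√31762) ≈ 23.812 + 11.226*I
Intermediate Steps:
T = 3*I*√31762 (T = √(-285858) = 3*I*√31762 ≈ 534.66*I)
√(T + q²) = √(3*I*√31762 + (-21)²) = √(3*I*√31762 + 441) = √(441 + 3*I*√31762)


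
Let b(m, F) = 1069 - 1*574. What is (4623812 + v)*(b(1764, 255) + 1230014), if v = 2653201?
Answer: 8954429989617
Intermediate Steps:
b(m, F) = 495 (b(m, F) = 1069 - 574 = 495)
(4623812 + v)*(b(1764, 255) + 1230014) = (4623812 + 2653201)*(495 + 1230014) = 7277013*1230509 = 8954429989617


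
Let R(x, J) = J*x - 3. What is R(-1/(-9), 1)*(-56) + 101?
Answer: 2365/9 ≈ 262.78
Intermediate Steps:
R(x, J) = -3 + J*x
R(-1/(-9), 1)*(-56) + 101 = (-3 + 1*(-1/(-9)))*(-56) + 101 = (-3 + 1*(-1*(-1/9)))*(-56) + 101 = (-3 + 1*(1/9))*(-56) + 101 = (-3 + 1/9)*(-56) + 101 = -26/9*(-56) + 101 = 1456/9 + 101 = 2365/9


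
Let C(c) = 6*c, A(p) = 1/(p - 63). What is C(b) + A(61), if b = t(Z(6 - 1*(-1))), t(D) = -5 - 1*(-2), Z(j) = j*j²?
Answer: -37/2 ≈ -18.500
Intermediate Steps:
A(p) = 1/(-63 + p)
Z(j) = j³
t(D) = -3 (t(D) = -5 + 2 = -3)
b = -3
C(b) + A(61) = 6*(-3) + 1/(-63 + 61) = -18 + 1/(-2) = -18 - ½ = -37/2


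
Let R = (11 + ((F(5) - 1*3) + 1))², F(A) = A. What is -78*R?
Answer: -15288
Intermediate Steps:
R = 196 (R = (11 + ((5 - 1*3) + 1))² = (11 + ((5 - 3) + 1))² = (11 + (2 + 1))² = (11 + 3)² = 14² = 196)
-78*R = -78*196 = -15288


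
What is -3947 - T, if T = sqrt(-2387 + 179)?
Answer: -3947 - 4*I*sqrt(138) ≈ -3947.0 - 46.989*I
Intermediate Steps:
T = 4*I*sqrt(138) (T = sqrt(-2208) = 4*I*sqrt(138) ≈ 46.989*I)
-3947 - T = -3947 - 4*I*sqrt(138)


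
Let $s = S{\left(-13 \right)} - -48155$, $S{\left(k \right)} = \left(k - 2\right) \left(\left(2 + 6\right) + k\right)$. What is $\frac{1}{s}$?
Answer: $\frac{1}{48230} \approx 2.0734 \cdot 10^{-5}$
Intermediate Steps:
$S{\left(k \right)} = \left(-2 + k\right) \left(8 + k\right)$
$s = 48230$ ($s = \left(-16 + \left(-13\right)^{2} + 6 \left(-13\right)\right) - -48155 = \left(-16 + 169 - 78\right) + 48155 = 75 + 48155 = 48230$)
$\frac{1}{s} = \frac{1}{48230}$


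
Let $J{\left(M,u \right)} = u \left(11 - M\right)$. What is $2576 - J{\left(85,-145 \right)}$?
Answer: $-8154$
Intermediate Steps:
$2576 - J{\left(85,-145 \right)} = 2576 - - 145 \left(11 - 85\right) = 2576 - \left(-145\right) \left(-74\right) = 2576 - 10730 = -8154$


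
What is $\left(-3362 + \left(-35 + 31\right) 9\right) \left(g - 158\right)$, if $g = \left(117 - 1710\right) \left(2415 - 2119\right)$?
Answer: $1602789028$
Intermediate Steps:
$g = -471528$ ($g = \left(-1593\right) 296 = -471528$)
$\left(-3362 + \left(-35 + 31\right) 9\right) \left(g - 158\right) = \left(-3362 + \left(-35 + 31\right) 9\right) \left(-471528 - 158\right) = \left(-3362 - 36\right) \left(-471686\right) = \left(-3398\right) \left(-471686\right) = 1602789028$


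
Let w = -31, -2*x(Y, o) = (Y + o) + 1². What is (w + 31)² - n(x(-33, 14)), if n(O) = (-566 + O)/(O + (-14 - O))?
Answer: -557/14 ≈ -39.786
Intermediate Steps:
x(Y, o) = -½ - Y/2 - o/2 (x(Y, o) = -((Y + o) + 1²)/2 = -((Y + o) + 1)/2 = -(1 + Y + o)/2 = -½ - Y/2 - o/2)
n(O) = 283/7 - O/14 (n(O) = (-566 + O)/(-14) = (-566 + O)*(-1/14) = 283/7 - O/14)
(w + 31)² - n(x(-33, 14)) = (-31 + 31)² - (283/7 - (-½ - ½*(-33) - ½*14)/14) = 0² - (283/7 - (-½ + 33/2 - 7)/14) = 0 - (283/7 - 1/14*9) = 0 - (283/7 - 9/14) = 0 - 1*557/14 = 0 - 557/14 = -557/14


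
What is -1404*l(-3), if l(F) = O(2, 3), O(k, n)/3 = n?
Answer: -12636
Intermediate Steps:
O(k, n) = 3*n
l(F) = 9 (l(F) = 3*3 = 9)
-1404*l(-3) = -1404*9 = -12636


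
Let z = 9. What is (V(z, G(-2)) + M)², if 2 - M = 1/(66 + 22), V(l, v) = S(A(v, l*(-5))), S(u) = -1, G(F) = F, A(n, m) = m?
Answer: 7569/7744 ≈ 0.97740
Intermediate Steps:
V(l, v) = -1
M = 175/88 (M = 2 - 1/(66 + 22) = 2 - 1/88 = 175/88 ≈ 1.9886)
(V(z, G(-2)) + M)² = (-1 + 175/88)² = (87/88)² = 7569/7744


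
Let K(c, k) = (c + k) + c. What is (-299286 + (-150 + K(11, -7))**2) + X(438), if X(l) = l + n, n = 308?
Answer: -280315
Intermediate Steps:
K(c, k) = k + 2*c
X(l) = 308 + l (X(l) = l + 308 = 308 + l)
(-299286 + (-150 + K(11, -7))**2) + X(438) = (-299286 + (-150 + (-7 + 2*11))**2) + (308 + 438) = (-299286 + (-150 + (-7 + 22))**2) + 746 = (-299286 + (-150 + 15)**2) + 746 = (-299286 + (-135)**2) + 746 = (-299286 + 18225) + 746 = -281061 + 746 = -280315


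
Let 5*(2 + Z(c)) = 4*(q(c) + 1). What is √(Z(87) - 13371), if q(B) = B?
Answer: I*√332565/5 ≈ 115.34*I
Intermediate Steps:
Z(c) = -6/5 + 4*c/5 (Z(c) = -2 + (4*(c + 1))/5 = -2 + (4*(1 + c))/5 = -2 + (4 + 4*c)/5 = -2 + (⅘ + 4*c/5) = -6/5 + 4*c/5)
√(Z(87) - 13371) = √((-6/5 + (⅘)*87) - 13371) = √((-6/5 + 348/5) - 13371) = √(342/5 - 13371) = √(-66513/5) = I*√332565/5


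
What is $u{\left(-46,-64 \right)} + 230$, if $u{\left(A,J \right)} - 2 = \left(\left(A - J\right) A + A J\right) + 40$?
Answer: $2388$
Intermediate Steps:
$u{\left(A,J \right)} = 42 + A J + A \left(A - J\right)$ ($u{\left(A,J \right)} = 2 + \left(\left(\left(A - J\right) A + A J\right) + 40\right) = 2 + \left(\left(A \left(A - J\right) + A J\right) + 40\right) = 2 + \left(\left(A J + A \left(A - J\right)\right) + 40\right) = 2 + \left(40 + A J + A \left(A - J\right)\right) = 42 + A J + A \left(A - J\right)$)
$u{\left(-46,-64 \right)} + 230 = \left(42 + \left(-46\right)^{2}\right) + 230 = \left(42 + 2116\right) + 230 = 2158 + 230 = 2388$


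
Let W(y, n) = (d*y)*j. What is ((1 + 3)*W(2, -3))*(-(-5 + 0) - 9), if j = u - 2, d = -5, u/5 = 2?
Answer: 1280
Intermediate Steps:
u = 10 (u = 5*2 = 10)
j = 8 (j = 10 - 2 = 8)
W(y, n) = -40*y (W(y, n) = -5*y*8 = -40*y)
((1 + 3)*W(2, -3))*(-(-5 + 0) - 9) = ((1 + 3)*(-40*2))*(-(-5 + 0) - 9) = (4*(-80))*(-1*(-5) - 9) = -320*(5 - 9) = -320*(-4) = 1280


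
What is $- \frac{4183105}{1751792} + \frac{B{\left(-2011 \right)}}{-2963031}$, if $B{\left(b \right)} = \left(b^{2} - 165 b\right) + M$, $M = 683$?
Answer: $- \frac{6687198647501}{1730204667184} \approx -3.865$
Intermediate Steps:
$B{\left(b \right)} = 683 + b^{2} - 165 b$ ($B{\left(b \right)} = \left(b^{2} - 165 b\right) + 683 = 683 + b^{2} - 165 b$)
$- \frac{4183105}{1751792} + \frac{B{\left(-2011 \right)}}{-2963031} = - \frac{4183105}{1751792} + \frac{683 + \left(-2011\right)^{2} - -331815}{-2963031} = \left(-4183105\right) \frac{1}{1751792} + \left(683 + 4044121 + 331815\right) \left(- \frac{1}{2963031}\right) = - \frac{4183105}{1751792} + 4376619 \left(- \frac{1}{2963031}\right) = - \frac{4183105}{1751792} - \frac{1458873}{987677} = - \frac{6687198647501}{1730204667184}$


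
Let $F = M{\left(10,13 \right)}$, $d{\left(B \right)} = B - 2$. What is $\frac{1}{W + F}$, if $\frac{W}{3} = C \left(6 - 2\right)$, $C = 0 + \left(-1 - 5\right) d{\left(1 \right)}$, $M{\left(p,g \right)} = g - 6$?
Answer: $\frac{1}{79} \approx 0.012658$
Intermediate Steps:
$d{\left(B \right)} = -2 + B$
$M{\left(p,g \right)} = -6 + g$ ($M{\left(p,g \right)} = g - 6 = -6 + g$)
$F = 7$ ($F = -6 + 13 = 7$)
$C = 6$ ($C = 0 + \left(-1 - 5\right) \left(-2 + 1\right) = 0 + \left(-1 - 5\right) \left(-1\right) = 0 - -6 = 0 + 6 = 6$)
$W = 72$ ($W = 3 \cdot 6 \left(6 - 2\right) = 3 \cdot 6 \cdot 4 = 3 \cdot 24 = 72$)
$\frac{1}{W + F} = \frac{1}{72 + 7} = \frac{1}{79}$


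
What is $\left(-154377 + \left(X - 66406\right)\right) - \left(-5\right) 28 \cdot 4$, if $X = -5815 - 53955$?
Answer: $-279993$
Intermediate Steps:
$X = -59770$ ($X = -5815 - 53955 = -59770$)
$\left(-154377 + \left(X - 66406\right)\right) - \left(-5\right) 28 \cdot 4 = \left(-154377 - 126176\right) - \left(-5\right) 28 \cdot 4 = \left(-154377 - 126176\right) - \left(-140\right) 4 = -280553 - -560 = -280553 + 560 = -279993$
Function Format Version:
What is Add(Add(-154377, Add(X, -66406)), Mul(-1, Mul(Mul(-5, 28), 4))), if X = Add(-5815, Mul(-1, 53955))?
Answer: -279993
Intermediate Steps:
X = -59770 (X = Add(-5815, -53955) = -59770)
Add(Add(-154377, Add(X, -66406)), Mul(-1, Mul(Mul(-5, 28), 4))) = Add(Add(-154377, Add(-59770, -66406)), Mul(-1, Mul(Mul(-5, 28), 4))) = Add(Add(-154377, -126176), Mul(-1, Mul(-140, 4))) = Add(-280553, Mul(-1, -560)) = Add(-280553, 560) = -279993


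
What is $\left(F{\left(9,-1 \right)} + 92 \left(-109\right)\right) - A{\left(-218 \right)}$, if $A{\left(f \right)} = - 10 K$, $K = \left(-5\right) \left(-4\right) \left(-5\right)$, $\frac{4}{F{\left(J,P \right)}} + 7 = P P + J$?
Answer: $- \frac{33080}{3} \approx -11027.0$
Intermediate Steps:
$F{\left(J,P \right)} = \frac{4}{-7 + J + P^{2}}$ ($F{\left(J,P \right)} = \frac{4}{-7 + \left(P P + J\right)} = \frac{4}{-7 + \left(P^{2} + J\right)} = \frac{4}{-7 + \left(J + P^{2}\right)} = \frac{4}{-7 + J + P^{2}}$)
$K = -100$ ($K = 20 \left(-5\right) = -100$)
$A{\left(f \right)} = 1000$ ($A{\left(f \right)} = \left(-10\right) \left(-100\right) = 1000$)
$\left(F{\left(9,-1 \right)} + 92 \left(-109\right)\right) - A{\left(-218 \right)} = \left(\frac{4}{-7 + 9 + \left(-1\right)^{2}} + 92 \left(-109\right)\right) - 1000 = \left(\frac{4}{-7 + 9 + 1} - 10028\right) - 1000 = \left(\frac{4}{3} - 10028\right) - 1000 = - \frac{30080}{3} - 1000 = - \frac{33080}{3}$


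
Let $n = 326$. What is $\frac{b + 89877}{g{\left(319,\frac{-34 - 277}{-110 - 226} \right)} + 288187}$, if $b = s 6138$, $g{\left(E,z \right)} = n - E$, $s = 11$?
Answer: $\frac{157395}{288194} \approx 0.54614$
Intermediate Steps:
$g{\left(E,z \right)} = 326 - E$
$b = 67518$ ($b = 11 \cdot 6138 = 67518$)
$\frac{b + 89877}{g{\left(319,\frac{-34 - 277}{-110 - 226} \right)} + 288187} = \frac{67518 + 89877}{\left(326 - 319\right) + 288187} = \frac{157395}{\left(326 - 319\right) + 288187} = \frac{157395}{7 + 288187} = \frac{157395}{288194}$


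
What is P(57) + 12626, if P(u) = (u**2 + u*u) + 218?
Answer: 19342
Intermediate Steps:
P(u) = 218 + 2*u**2 (P(u) = (u**2 + u**2) + 218 = 2*u**2 + 218 = 218 + 2*u**2)
P(57) + 12626 = (218 + 2*57**2) + 12626 = (218 + 2*3249) + 12626 = (218 + 6498) + 12626 = 6716 + 12626 = 19342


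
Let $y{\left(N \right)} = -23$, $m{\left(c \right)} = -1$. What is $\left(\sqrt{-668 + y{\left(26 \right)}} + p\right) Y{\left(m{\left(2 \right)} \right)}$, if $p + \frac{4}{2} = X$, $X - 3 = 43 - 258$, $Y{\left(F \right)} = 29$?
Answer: $-6206 + 29 i \sqrt{691} \approx -6206.0 + 762.32 i$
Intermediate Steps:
$X = -212$ ($X = 3 + \left(43 - 258\right) = 3 - 215 = -212$)
$p = -214$ ($p = -2 - 212 = -214$)
$\left(\sqrt{-668 + y{\left(26 \right)}} + p\right) Y{\left(m{\left(2 \right)} \right)} = \left(\sqrt{-668 - 23} - 214\right) 29 = \left(\sqrt{-691} - 214\right) 29 = \left(i \sqrt{691} - 214\right) 29 = \left(-214 + i \sqrt{691}\right) 29 = -6206 + 29 i \sqrt{691}$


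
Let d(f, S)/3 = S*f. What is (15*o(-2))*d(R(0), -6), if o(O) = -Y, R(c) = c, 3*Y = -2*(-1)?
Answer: 0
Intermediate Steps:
Y = ⅔ (Y = (-2*(-1))/3 = (⅓)*2 = ⅔ ≈ 0.66667)
o(O) = -⅔ (o(O) = -1*⅔ = -⅔)
d(f, S) = 3*S*f (d(f, S) = 3*(S*f) = 3*S*f)
(15*o(-2))*d(R(0), -6) = (15*(-⅔))*(3*(-6)*0) = -10*0 = 0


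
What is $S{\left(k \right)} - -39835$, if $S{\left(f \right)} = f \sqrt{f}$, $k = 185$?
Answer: $39835 + 185 \sqrt{185} \approx 42351.0$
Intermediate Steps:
$S{\left(f \right)} = f^{\frac{3}{2}}$
$S{\left(k \right)} - -39835 = 185^{\frac{3}{2}} - -39835 = 185 \sqrt{185} + 39835 = 39835 + 185 \sqrt{185}$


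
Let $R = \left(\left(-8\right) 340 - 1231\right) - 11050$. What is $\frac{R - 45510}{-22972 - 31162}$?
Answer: $\frac{60511}{54134} \approx 1.1178$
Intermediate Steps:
$R = -15001$ ($R = \left(-2720 - 1231\right) - 11050 = -3951 - 11050 = -15001$)
$\frac{R - 45510}{-22972 - 31162} = \frac{-15001 - 45510}{-22972 - 31162} = - \frac{60511}{-54134} = \left(-60511\right) \left(- \frac{1}{54134}\right) = \frac{60511}{54134}$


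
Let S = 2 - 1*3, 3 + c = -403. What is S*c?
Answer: 406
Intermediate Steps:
c = -406 (c = -3 - 403 = -406)
S = -1 (S = 2 - 3 = -1)
S*c = -1*(-406) = 406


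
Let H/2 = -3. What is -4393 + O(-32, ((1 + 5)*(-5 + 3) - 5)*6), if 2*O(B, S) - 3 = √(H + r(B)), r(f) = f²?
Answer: -8783/2 + √1018/2 ≈ -4375.5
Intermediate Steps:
H = -6 (H = 2*(-3) = -6)
O(B, S) = 3/2 + √(-6 + B²)/2
-4393 + O(-32, ((1 + 5)*(-5 + 3) - 5)*6) = -4393 + (3/2 + √(-6 + (-32)²)/2) = -4393 + (3/2 + √(-6 + 1024)/2) = -4393 + (3/2 + √1018/2) = -8783/2 + √1018/2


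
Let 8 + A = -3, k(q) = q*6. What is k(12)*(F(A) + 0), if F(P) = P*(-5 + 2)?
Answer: 2376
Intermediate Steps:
k(q) = 6*q
A = -11 (A = -8 - 3 = -11)
F(P) = -3*P (F(P) = P*(-3) = -3*P)
k(12)*(F(A) + 0) = (6*12)*(-3*(-11) + 0) = 72*(33 + 0) = 72*33 = 2376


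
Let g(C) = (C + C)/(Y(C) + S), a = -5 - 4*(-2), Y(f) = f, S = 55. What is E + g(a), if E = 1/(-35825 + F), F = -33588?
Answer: 208210/2012977 ≈ 0.10343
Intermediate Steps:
a = 3 (a = -5 + 8 = 3)
g(C) = 2*C/(55 + C) (g(C) = (C + C)/(C + 55) = (2*C)/(55 + C) = 2*C/(55 + C))
E = -1/69413 (E = 1/(-35825 - 33588) = 1/(-69413) = -1/69413 ≈ -1.4407e-5)
E + g(a) = -1/69413 + 2*3/(55 + 3) = -1/69413 + 2*3/58 = -1/69413 + 2*3*(1/58) = -1/69413 + 3/29 = 208210/2012977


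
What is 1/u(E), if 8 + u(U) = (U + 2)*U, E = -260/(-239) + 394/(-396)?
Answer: -2239371684/17479490195 ≈ -0.12811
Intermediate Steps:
E = 4397/47322 (E = -260*(-1/239) + 394*(-1/396) = 260/239 - 197/198 = 4397/47322 ≈ 0.092917)
u(U) = -8 + U*(2 + U) (u(U) = -8 + (U + 2)*U = -8 + (2 + U)*U = -8 + U*(2 + U))
1/u(E) = 1/(-8 + (4397/47322)² + 2*(4397/47322)) = 1/(-8 + 19333609/2239371684 + 4397/23661) = 1/(-17479490195/2239371684) = -2239371684/17479490195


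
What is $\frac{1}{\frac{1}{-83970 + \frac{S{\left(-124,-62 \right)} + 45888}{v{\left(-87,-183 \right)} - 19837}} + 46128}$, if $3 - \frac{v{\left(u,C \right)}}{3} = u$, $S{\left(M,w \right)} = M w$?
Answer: $\frac{1643094566}{75792666120881} \approx 2.1679 \cdot 10^{-5}$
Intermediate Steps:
$v{\left(u,C \right)} = 9 - 3 u$
$\frac{1}{\frac{1}{-83970 + \frac{S{\left(-124,-62 \right)} + 45888}{v{\left(-87,-183 \right)} - 19837}} + 46128} = \frac{1}{\frac{1}{-83970 + \frac{\left(-124\right) \left(-62\right) + 45888}{\left(9 - -261\right) - 19837}} + 46128} = \frac{1}{\frac{1}{-83970 + \frac{7688 + 45888}{\left(9 + 261\right) - 19837}} + 46128} = \frac{1}{\frac{1}{-83970 + \frac{53576}{270 - 19837}} + 46128} = \frac{1}{\frac{1}{-83970 + \frac{53576}{-19567}} + 46128} = \frac{1}{\frac{1}{-83970 + 53576 \left(- \frac{1}{19567}\right)} + 46128} = \frac{1}{\frac{1}{-83970 - \frac{53576}{19567}} + 46128} = \frac{1}{\frac{1}{- \frac{1643094566}{19567}} + 46128} = \frac{1}{- \frac{19567}{1643094566} + 46128} = \frac{1}{\frac{75792666120881}{1643094566}} = \frac{1643094566}{75792666120881}$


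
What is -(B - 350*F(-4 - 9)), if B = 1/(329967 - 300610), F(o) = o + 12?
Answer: -10274951/29357 ≈ -350.00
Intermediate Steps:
F(o) = 12 + o
B = 1/29357 ≈ 3.4063e-5
-(B - 350*F(-4 - 9)) = -(1/29357 - 350*(12 + (-4 - 9))) = -(1/29357 - 350*(12 - 13)) = -(1/29357 - 350*(-1)) = -(1/29357 - 1*(-350)) = -(1/29357 + 350) = -1*10274951/29357 = -10274951/29357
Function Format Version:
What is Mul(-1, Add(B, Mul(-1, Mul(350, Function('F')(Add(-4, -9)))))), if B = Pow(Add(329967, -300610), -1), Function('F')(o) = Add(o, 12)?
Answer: Rational(-10274951, 29357) ≈ -350.00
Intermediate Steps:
Function('F')(o) = Add(12, o)
B = Rational(1, 29357) (B = Pow(29357, -1) = Rational(1, 29357) ≈ 3.4063e-5)
Mul(-1, Add(B, Mul(-1, Mul(350, Function('F')(Add(-4, -9)))))) = Mul(-1, Add(Rational(1, 29357), Mul(-1, Mul(350, Add(12, Add(-4, -9)))))) = Mul(-1, Add(Rational(1, 29357), Mul(-1, Mul(350, Add(12, -13))))) = Mul(-1, Add(Rational(1, 29357), Mul(-1, Mul(350, -1)))) = Mul(-1, Add(Rational(1, 29357), Mul(-1, -350))) = Mul(-1, Add(Rational(1, 29357), 350)) = Mul(-1, Rational(10274951, 29357)) = Rational(-10274951, 29357)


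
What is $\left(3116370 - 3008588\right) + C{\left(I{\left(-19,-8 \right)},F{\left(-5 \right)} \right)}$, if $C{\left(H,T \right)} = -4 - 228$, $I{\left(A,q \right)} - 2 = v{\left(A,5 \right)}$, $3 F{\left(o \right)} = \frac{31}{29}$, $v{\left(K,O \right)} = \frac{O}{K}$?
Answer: $107550$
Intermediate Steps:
$F{\left(o \right)} = \frac{31}{87}$ ($F{\left(o \right)} = \frac{31 \cdot \frac{1}{29}}{3} = \frac{1}{3} \cdot \frac{31}{29} = \frac{31}{87}$)
$I{\left(A,q \right)} = 2 + \frac{5}{A}$
$C{\left(H,T \right)} = -232$ ($C{\left(H,T \right)} = -4 - 228 = -232$)
$\left(3116370 - 3008588\right) + C{\left(I{\left(-19,-8 \right)},F{\left(-5 \right)} \right)} = \left(3116370 - 3008588\right) - 232 = 107782 - 232 = 107550$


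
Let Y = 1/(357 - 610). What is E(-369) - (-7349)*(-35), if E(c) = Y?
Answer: -65075396/253 ≈ -2.5722e+5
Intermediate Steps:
Y = -1/253 (Y = 1/(-253) = -1/253 ≈ -0.0039526)
E(c) = -1/253
E(-369) - (-7349)*(-35) = -1/253 - (-7349)*(-35) = -1/253 - 1*257215 = -1/253 - 257215 = -65075396/253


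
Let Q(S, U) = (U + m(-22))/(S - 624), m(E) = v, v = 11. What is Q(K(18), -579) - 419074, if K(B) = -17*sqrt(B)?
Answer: -26832830074/64029 - 4828*sqrt(2)/64029 ≈ -4.1907e+5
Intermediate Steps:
m(E) = 11
Q(S, U) = (11 + U)/(-624 + S) (Q(S, U) = (U + 11)/(S - 624) = (11 + U)/(-624 + S))
Q(K(18), -579) - 419074 = (11 - 579)/(-624 - 51*sqrt(2)) - 419074 = -568/(-624 - 51*sqrt(2)) - 419074 = -419074 - 568/(-624 - 51*sqrt(2))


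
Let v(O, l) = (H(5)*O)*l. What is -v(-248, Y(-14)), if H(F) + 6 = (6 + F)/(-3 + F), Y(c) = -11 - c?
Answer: -372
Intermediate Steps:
H(F) = -6 + (6 + F)/(-3 + F)
v(O, l) = -O*l/2 (v(O, l) = (((24 - 5*5)/(-3 + 5))*O)*l = (((24 - 25)/2)*O)*l = (((½)*(-1))*O)*l = (-O/2)*l = -O*l/2)
-v(-248, Y(-14)) = -(-1)*(-248)*(-11 - 1*(-14))/2 = -(-1)*(-248)*(-11 + 14)/2 = -(-1)*(-248)*3/2 = -1*372 = -372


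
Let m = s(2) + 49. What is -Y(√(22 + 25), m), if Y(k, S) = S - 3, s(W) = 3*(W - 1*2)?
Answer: -46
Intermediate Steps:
s(W) = -6 + 3*W (s(W) = 3*(W - 2) = 3*(-2 + W) = -6 + 3*W)
m = 49 (m = (-6 + 3*2) + 49 = (-6 + 6) + 49 = 0 + 49 = 49)
Y(k, S) = -3 + S
-Y(√(22 + 25), m) = -(-3 + 49) = -1*46 = -46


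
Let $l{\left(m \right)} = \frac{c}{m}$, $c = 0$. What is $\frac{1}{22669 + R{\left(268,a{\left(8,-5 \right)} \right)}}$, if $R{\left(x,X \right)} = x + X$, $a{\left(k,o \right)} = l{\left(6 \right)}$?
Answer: $\frac{1}{22937} \approx 4.3598 \cdot 10^{-5}$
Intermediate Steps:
$l{\left(m \right)} = 0$ ($l{\left(m \right)} = \frac{0}{m} = 0$)
$a{\left(k,o \right)} = 0$
$R{\left(x,X \right)} = X + x$
$\frac{1}{22669 + R{\left(268,a{\left(8,-5 \right)} \right)}} = \frac{1}{22669 + \left(0 + 268\right)} = \frac{1}{22669 + 268} = \frac{1}{22937}$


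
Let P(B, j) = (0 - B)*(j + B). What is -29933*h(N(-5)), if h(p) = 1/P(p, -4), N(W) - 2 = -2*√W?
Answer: -29933/24 ≈ -1247.2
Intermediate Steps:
N(W) = 2 - 2*√W
P(B, j) = -B*(B + j) (P(B, j) = (-B)*(B + j) = -B*(B + j))
h(p) = -1/(p*(-4 + p)) (h(p) = 1/(-p*(p - 4)) = 1/(-p*(-4 + p)) = -1/(p*(-4 + p)))
-29933*h(N(-5)) = -(-29933)/((2 - 2*I*√5)*(-4 + (2 - 2*I*√5))) = -(-29933)/((2 - 2*I*√5)*(-2 - 2*I*√5)) = -(-29933)/((-2 - 2*I*√5)*(2 - 2*I*√5)) = 29933/((-2 - 2*I*√5)*(2 - 2*I*√5))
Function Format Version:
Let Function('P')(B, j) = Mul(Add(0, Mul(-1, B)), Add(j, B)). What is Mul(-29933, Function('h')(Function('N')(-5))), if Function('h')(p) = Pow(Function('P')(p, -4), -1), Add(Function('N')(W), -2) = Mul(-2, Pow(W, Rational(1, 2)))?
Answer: Rational(-29933, 24) ≈ -1247.2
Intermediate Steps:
Function('N')(W) = Add(2, Mul(-2, Pow(W, Rational(1, 2))))
Function('P')(B, j) = Mul(-1, B, Add(B, j)) (Function('P')(B, j) = Mul(Mul(-1, B), Add(B, j)) = Mul(-1, B, Add(B, j)))
Function('h')(p) = Mul(-1, Pow(p, -1), Pow(Add(-4, p), -1)) (Function('h')(p) = Pow(Mul(-1, p, Add(p, -4)), -1) = Pow(Mul(-1, p, Add(-4, p)), -1) = Mul(-1, Pow(p, -1), Pow(Add(-4, p), -1)))
Mul(-29933, Function('h')(Function('N')(-5))) = Mul(-29933, Mul(-1, Pow(Add(2, Mul(-2, Pow(-5, Rational(1, 2)))), -1), Pow(Add(-4, Add(2, Mul(-2, Pow(-5, Rational(1, 2))))), -1))) = Mul(-29933, Mul(-1, Pow(Add(2, Mul(-2, Mul(I, Pow(5, Rational(1, 2))))), -1), Pow(Add(-4, Add(2, Mul(-2, Mul(I, Pow(5, Rational(1, 2)))))), -1))) = Mul(-29933, Mul(-1, Pow(Add(2, Mul(-2, I, Pow(5, Rational(1, 2)))), -1), Pow(Add(-4, Add(2, Mul(-2, I, Pow(5, Rational(1, 2))))), -1))) = Mul(-29933, Mul(-1, Pow(Add(2, Mul(-2, I, Pow(5, Rational(1, 2)))), -1), Pow(Add(-2, Mul(-2, I, Pow(5, Rational(1, 2)))), -1))) = Mul(-29933, Mul(-1, Pow(Add(-2, Mul(-2, I, Pow(5, Rational(1, 2)))), -1), Pow(Add(2, Mul(-2, I, Pow(5, Rational(1, 2)))), -1))) = Mul(29933, Pow(Add(-2, Mul(-2, I, Pow(5, Rational(1, 2)))), -1), Pow(Add(2, Mul(-2, I, Pow(5, Rational(1, 2)))), -1))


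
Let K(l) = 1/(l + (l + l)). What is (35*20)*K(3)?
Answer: 700/9 ≈ 77.778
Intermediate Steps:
K(l) = 1/(3*l) (K(l) = 1/(l + 2*l) = 1/(3*l))
(35*20)*K(3) = (35*20)*((1/3)/3) = 700*((1/3)*(1/3)) = 700*(1/9) = 700/9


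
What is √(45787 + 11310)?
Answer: √57097 ≈ 238.95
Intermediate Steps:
√(45787 + 11310) = √57097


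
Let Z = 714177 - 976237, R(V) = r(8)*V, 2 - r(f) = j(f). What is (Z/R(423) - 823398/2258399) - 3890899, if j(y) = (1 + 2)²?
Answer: -26018316940125199/6687119439 ≈ -3.8908e+6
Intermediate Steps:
j(y) = 9 (j(y) = 3² = 9)
r(f) = -7 (r(f) = 2 - 1*9 = 2 - 9 = -7)
R(V) = -7*V
Z = -262060
(Z/R(423) - 823398/2258399) - 3890899 = (-262060/((-7*423)) - 823398/2258399) - 3890899 = (-262060/(-2961) - 823398*1/2258399) - 3890899 = (-262060*(-1/2961) - 823398/2258399) - 3890899 = (262060/2961 - 823398/2258399) - 3890899 = 589397960462/6687119439 - 3890899 = -26018316940125199/6687119439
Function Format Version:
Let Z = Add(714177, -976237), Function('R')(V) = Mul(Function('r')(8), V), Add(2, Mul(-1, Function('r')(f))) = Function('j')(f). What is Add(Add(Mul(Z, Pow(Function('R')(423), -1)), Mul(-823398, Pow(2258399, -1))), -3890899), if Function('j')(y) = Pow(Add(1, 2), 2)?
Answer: Rational(-26018316940125199, 6687119439) ≈ -3.8908e+6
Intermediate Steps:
Function('j')(y) = 9 (Function('j')(y) = Pow(3, 2) = 9)
Function('r')(f) = -7 (Function('r')(f) = Add(2, Mul(-1, 9)) = Add(2, -9) = -7)
Function('R')(V) = Mul(-7, V)
Z = -262060
Add(Add(Mul(Z, Pow(Function('R')(423), -1)), Mul(-823398, Pow(2258399, -1))), -3890899) = Add(Add(Mul(-262060, Pow(Mul(-7, 423), -1)), Mul(-823398, Pow(2258399, -1))), -3890899) = Add(Add(Mul(-262060, Pow(-2961, -1)), Mul(-823398, Rational(1, 2258399))), -3890899) = Add(Add(Mul(-262060, Rational(-1, 2961)), Rational(-823398, 2258399)), -3890899) = Add(Add(Rational(262060, 2961), Rational(-823398, 2258399)), -3890899) = Add(Rational(589397960462, 6687119439), -3890899) = Rational(-26018316940125199, 6687119439)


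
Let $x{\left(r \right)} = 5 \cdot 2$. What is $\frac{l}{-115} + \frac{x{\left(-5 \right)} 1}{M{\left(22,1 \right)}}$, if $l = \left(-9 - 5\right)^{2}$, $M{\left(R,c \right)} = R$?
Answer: $- \frac{1581}{1265} \approx -1.2498$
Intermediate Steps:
$x{\left(r \right)} = 10$
$l = 196$ ($l = \left(-14\right)^{2} = 196$)
$\frac{l}{-115} + \frac{x{\left(-5 \right)} 1}{M{\left(22,1 \right)}} = \frac{196}{-115} + \frac{10 \cdot 1}{22} = 196 \left(- \frac{1}{115}\right) + 10 \cdot \frac{1}{22} = - \frac{196}{115} + \frac{5}{11} = - \frac{1581}{1265}$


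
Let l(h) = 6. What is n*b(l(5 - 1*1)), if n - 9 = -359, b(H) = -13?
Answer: 4550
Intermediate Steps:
n = -350 (n = 9 - 359 = -350)
n*b(l(5 - 1*1)) = -350*(-13) = 4550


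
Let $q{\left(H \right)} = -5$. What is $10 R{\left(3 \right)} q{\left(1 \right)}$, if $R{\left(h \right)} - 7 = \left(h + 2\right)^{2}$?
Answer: $-1600$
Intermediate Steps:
$R{\left(h \right)} = 7 + \left(2 + h\right)^{2}$ ($R{\left(h \right)} = 7 + \left(h + 2\right)^{2} = 7 + \left(2 + h\right)^{2}$)
$10 R{\left(3 \right)} q{\left(1 \right)} = 10 \left(7 + \left(2 + 3\right)^{2}\right) \left(-5\right) = 10 \left(7 + 5^{2}\right) \left(-5\right) = 10 \left(7 + 25\right) \left(-5\right) = 10 \cdot 32 \left(-5\right) = 320 \left(-5\right) = -1600$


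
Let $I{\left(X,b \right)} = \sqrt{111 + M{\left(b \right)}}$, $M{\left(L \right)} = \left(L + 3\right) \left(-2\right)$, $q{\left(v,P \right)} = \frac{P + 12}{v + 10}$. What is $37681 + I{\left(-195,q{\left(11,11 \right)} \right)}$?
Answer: $37681 + \frac{\sqrt{45339}}{21} \approx 37691.0$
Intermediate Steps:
$q{\left(v,P \right)} = \frac{12 + P}{10 + v}$
$M{\left(L \right)} = -6 - 2 L$ ($M{\left(L \right)} = \left(3 + L\right) \left(-2\right) = -6 - 2 L$)
$I{\left(X,b \right)} = \sqrt{105 - 2 b}$ ($I{\left(X,b \right)} = \sqrt{111 - \left(6 + 2 b\right)} = \sqrt{105 - 2 b}$)
$37681 + I{\left(-195,q{\left(11,11 \right)} \right)} = 37681 + \sqrt{105 - 2 \frac{12 + 11}{10 + 11}} = 37681 + \sqrt{105 - 2 \cdot \frac{1}{21} \cdot 23} = 37681 + \sqrt{105 - \frac{46}{21}} = 37681 + \sqrt{\frac{2159}{21}} = 37681 + \frac{\sqrt{45339}}{21}$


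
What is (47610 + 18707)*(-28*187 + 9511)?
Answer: 283505175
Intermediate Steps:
(47610 + 18707)*(-28*187 + 9511) = 66317*(-5236 + 9511) = 66317*4275 = 283505175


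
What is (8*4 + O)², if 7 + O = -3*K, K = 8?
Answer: 1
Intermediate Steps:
O = -31 (O = -7 - 3*8 = -7 - 24 = -31)
(8*4 + O)² = (8*4 - 31)² = (32 - 31)² = 1² = 1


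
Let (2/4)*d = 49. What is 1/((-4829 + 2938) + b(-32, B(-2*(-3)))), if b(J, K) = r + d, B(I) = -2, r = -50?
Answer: -1/1843 ≈ -0.00054259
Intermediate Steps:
d = 98 (d = 2*49 = 98)
b(J, K) = 48 (b(J, K) = -50 + 98 = 48)
1/((-4829 + 2938) + b(-32, B(-2*(-3)))) = 1/((-4829 + 2938) + 48) = 1/(-1891 + 48) = 1/(-1843) = -1/1843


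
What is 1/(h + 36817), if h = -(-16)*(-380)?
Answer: 1/30737 ≈ 3.2534e-5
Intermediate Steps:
h = -6080 (h = -1*6080 = -6080)
1/(h + 36817) = 1/(-6080 + 36817) = 1/30737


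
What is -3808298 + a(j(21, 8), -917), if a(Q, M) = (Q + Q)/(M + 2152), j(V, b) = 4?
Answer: -4703248022/1235 ≈ -3.8083e+6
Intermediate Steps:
a(Q, M) = 2*Q/(2152 + M) (a(Q, M) = (2*Q)/(2152 + M) = 2*Q/(2152 + M))
-3808298 + a(j(21, 8), -917) = -3808298 + 2*4/(2152 - 917) = -3808298 + 2*4/1235 = -3808298 + 2*4*(1/1235) = -3808298 + 8/1235 = -4703248022/1235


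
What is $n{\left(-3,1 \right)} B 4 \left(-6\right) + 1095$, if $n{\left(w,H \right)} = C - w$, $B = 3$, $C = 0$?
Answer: $879$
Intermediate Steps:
$n{\left(w,H \right)} = - w$ ($n{\left(w,H \right)} = 0 - w = - w$)
$n{\left(-3,1 \right)} B 4 \left(-6\right) + 1095 = \left(-1\right) \left(-3\right) 3 \cdot 4 \left(-6\right) + 1095 = 3 \cdot 3 \left(-24\right) + 1095 = 9 \left(-24\right) + 1095 = -216 + 1095 = 879$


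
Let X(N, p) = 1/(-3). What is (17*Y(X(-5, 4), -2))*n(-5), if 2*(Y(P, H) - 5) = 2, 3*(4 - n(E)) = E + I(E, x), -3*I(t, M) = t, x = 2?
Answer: 1564/3 ≈ 521.33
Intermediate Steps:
I(t, M) = -t/3
n(E) = 4 - 2*E/9 (n(E) = 4 - (E - E/3)/3 = 4 - 2*E/9)
X(N, p) = -⅓ (X(N, p) = 1*(-⅓) = -⅓)
Y(P, H) = 6 (Y(P, H) = 5 + (½)*2 = 5 + 1 = 6)
(17*Y(X(-5, 4), -2))*n(-5) = (17*6)*(4 - 2/9*(-5)) = 102*(4 + 10/9) = 102*(46/9) = 1564/3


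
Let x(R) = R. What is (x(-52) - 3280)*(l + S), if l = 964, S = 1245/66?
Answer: -36023918/11 ≈ -3.2749e+6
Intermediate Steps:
S = 415/22 (S = 1245*(1/66) = 415/22 ≈ 18.864)
(x(-52) - 3280)*(l + S) = (-52 - 3280)*(964 + 415/22) = -3332*21623/22 = -36023918/11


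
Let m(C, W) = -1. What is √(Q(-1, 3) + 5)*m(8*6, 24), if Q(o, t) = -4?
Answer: -1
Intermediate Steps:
√(Q(-1, 3) + 5)*m(8*6, 24) = √(-4 + 5)*(-1) = √1*(-1) = 1*(-1) = -1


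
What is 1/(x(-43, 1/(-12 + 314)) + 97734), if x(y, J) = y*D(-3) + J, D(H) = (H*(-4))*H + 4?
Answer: 302/29931221 ≈ 1.0090e-5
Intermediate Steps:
D(H) = 4 - 4*H² (D(H) = (-4*H)*H + 4 = -4*H² + 4 = 4 - 4*H²)
x(y, J) = J - 32*y (x(y, J) = y*(4 - 4*(-3)²) + J = y*(4 - 4*9) + J = y*(4 - 36) + J = y*(-32) + J = -32*y + J = J - 32*y)
1/(x(-43, 1/(-12 + 314)) + 97734) = 1/((1/(-12 + 314) - 32*(-43)) + 97734) = 1/((1/302 + 1376) + 97734) = 1/(415553/302 + 97734) = 1/(29931221/302) = 302/29931221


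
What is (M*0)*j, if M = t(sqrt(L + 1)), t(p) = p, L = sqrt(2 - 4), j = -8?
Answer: 0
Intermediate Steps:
L = I*sqrt(2) (L = sqrt(-2) = I*sqrt(2) ≈ 1.4142*I)
M = sqrt(1 + I*sqrt(2)) (M = sqrt(I*sqrt(2) + 1) = sqrt(1 + I*sqrt(2)) ≈ 1.1688 + 0.605*I)
(M*0)*j = (sqrt(1 + I*sqrt(2))*0)*(-8) = 0*(-8) = 0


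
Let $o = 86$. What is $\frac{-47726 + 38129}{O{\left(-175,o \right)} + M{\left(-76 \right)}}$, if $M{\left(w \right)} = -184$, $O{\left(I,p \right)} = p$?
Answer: $\frac{1371}{14} \approx 97.929$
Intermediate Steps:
$\frac{-47726 + 38129}{O{\left(-175,o \right)} + M{\left(-76 \right)}} = \frac{-47726 + 38129}{86 - 184} = - \frac{9597}{-98} = \left(-9597\right) \left(- \frac{1}{98}\right) = \frac{1371}{14}$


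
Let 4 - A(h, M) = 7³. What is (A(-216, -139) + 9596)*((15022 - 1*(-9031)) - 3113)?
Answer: 193841580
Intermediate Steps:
A(h, M) = -339 (A(h, M) = 4 - 1*7³ = 4 - 1*343 = 4 - 343 = -339)
(A(-216, -139) + 9596)*((15022 - 1*(-9031)) - 3113) = (-339 + 9596)*((15022 - 1*(-9031)) - 3113) = 9257*((15022 + 9031) - 3113) = 9257*(24053 - 3113) = 9257*20940 = 193841580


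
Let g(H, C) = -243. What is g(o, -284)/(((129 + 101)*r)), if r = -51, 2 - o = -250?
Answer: 81/3910 ≈ 0.020716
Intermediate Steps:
o = 252 (o = 2 - 1*(-250) = 2 + 250 = 252)
g(o, -284)/(((129 + 101)*r)) = -243*(-1/(51*(129 + 101))) = -243/(230*(-51)) = -243/(-11730) = -243*(-1/11730) = 81/3910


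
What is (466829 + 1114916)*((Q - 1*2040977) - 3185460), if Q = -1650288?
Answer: -10877225385125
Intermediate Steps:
(466829 + 1114916)*((Q - 1*2040977) - 3185460) = (466829 + 1114916)*((-1650288 - 1*2040977) - 3185460) = 1581745*((-1650288 - 2040977) - 3185460) = 1581745*(-3691265 - 3185460) = 1581745*(-6876725) = -10877225385125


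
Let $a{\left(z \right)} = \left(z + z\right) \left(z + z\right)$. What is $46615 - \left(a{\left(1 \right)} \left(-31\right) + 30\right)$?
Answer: $46709$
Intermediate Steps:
$a{\left(z \right)} = 4 z^{2}$ ($a{\left(z \right)} = 2 z 2 z = 4 z^{2}$)
$46615 - \left(a{\left(1 \right)} \left(-31\right) + 30\right) = 46615 - \left(4 \cdot 1^{2} \left(-31\right) + 30\right) = 46615 - \left(4 \cdot 1 \left(-31\right) + 30\right) = 46615 - \left(4 \left(-31\right) + 30\right) = 46615 - \left(-124 + 30\right) = 46615 - -94 = 46615 + 94 = 46709$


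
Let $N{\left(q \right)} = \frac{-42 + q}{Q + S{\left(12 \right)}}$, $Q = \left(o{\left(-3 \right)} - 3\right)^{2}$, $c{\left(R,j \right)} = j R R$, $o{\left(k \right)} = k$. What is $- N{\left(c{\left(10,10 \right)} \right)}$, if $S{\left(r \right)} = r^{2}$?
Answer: $- \frac{479}{90} \approx -5.3222$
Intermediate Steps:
$c{\left(R,j \right)} = j R^{2}$ ($c{\left(R,j \right)} = R j R = j R^{2}$)
$Q = 36$ ($Q = \left(-3 - 3\right)^{2} = \left(-6\right)^{2} = 36$)
$N{\left(q \right)} = - \frac{7}{30} + \frac{q}{180}$ ($N{\left(q \right)} = \frac{-42 + q}{36 + 12^{2}} = \frac{-42 + q}{36 + 144} = \frac{-42 + q}{180} = \left(-42 + q\right) \frac{1}{180} = - \frac{7}{30} + \frac{q}{180}$)
$- N{\left(c{\left(10,10 \right)} \right)} = - (- \frac{7}{30} + \frac{10 \cdot 10^{2}}{180}) = - (- \frac{7}{30} + \frac{10 \cdot 100}{180}) = - (- \frac{7}{30} + \frac{1}{180} \cdot 1000) = - (- \frac{7}{30} + \frac{50}{9}) = \left(-1\right) \frac{479}{90} = - \frac{479}{90}$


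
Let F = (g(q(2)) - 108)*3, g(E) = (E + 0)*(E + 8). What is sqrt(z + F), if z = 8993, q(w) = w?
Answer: sqrt(8729) ≈ 93.429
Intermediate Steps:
g(E) = E*(8 + E)
F = -264 (F = (2*(8 + 2) - 108)*3 = (2*10 - 108)*3 = (20 - 108)*3 = -88*3 = -264)
sqrt(z + F) = sqrt(8993 - 264) = sqrt(8729)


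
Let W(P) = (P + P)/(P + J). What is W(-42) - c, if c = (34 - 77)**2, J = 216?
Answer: -53635/29 ≈ -1849.5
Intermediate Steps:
c = 1849 (c = (-43)**2 = 1849)
W(P) = 2*P/(216 + P) (W(P) = (P + P)/(P + 216) = (2*P)/(216 + P) = 2*P/(216 + P))
W(-42) - c = 2*(-42)/(216 - 42) - 1*1849 = 2*(-42)/174 - 1849 = 2*(-42)*(1/174) - 1849 = -14/29 - 1849 = -53635/29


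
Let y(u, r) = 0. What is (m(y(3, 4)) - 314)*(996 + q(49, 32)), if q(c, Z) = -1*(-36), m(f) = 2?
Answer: -321984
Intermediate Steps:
q(c, Z) = 36
(m(y(3, 4)) - 314)*(996 + q(49, 32)) = (2 - 314)*(996 + 36) = -312*1032 = -321984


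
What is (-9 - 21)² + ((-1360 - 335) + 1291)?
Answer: 496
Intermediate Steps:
(-9 - 21)² + ((-1360 - 335) + 1291) = (-30)² + (-1695 + 1291) = 900 - 404 = 496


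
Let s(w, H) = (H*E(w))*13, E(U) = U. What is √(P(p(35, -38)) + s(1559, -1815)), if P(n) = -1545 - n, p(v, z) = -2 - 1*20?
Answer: 4*I*√2299133 ≈ 6065.2*I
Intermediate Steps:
p(v, z) = -22 (p(v, z) = -2 - 20 = -22)
s(w, H) = 13*H*w (s(w, H) = (H*w)*13 = 13*H*w)
√(P(p(35, -38)) + s(1559, -1815)) = √((-1545 - 1*(-22)) + 13*(-1815)*1559) = √((-1545 + 22) - 36784605) = √(-1523 - 36784605) = √(-36786128) = 4*I*√2299133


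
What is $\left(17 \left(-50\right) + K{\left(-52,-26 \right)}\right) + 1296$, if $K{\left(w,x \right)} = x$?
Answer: $420$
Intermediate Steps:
$\left(17 \left(-50\right) + K{\left(-52,-26 \right)}\right) + 1296 = \left(17 \left(-50\right) - 26\right) + 1296 = \left(-850 - 26\right) + 1296 = -876 + 1296 = 420$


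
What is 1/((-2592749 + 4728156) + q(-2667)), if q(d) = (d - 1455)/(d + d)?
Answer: 889/1898377510 ≈ 4.6829e-7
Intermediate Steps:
q(d) = (-1455 + d)/(2*d) (q(d) = (-1455 + d)/((2*d)) = (-1455 + d)*(1/(2*d)) = (-1455 + d)/(2*d))
1/((-2592749 + 4728156) + q(-2667)) = 1/((-2592749 + 4728156) + (½)*(-1455 - 2667)/(-2667)) = 1/(2135407 + (½)*(-1/2667)*(-4122)) = 1/(2135407 + 687/889) = 1/(1898377510/889) = 889/1898377510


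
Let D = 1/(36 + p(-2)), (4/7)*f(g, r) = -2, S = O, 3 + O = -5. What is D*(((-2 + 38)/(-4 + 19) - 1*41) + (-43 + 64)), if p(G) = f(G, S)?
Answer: -176/325 ≈ -0.54154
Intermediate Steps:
O = -8 (O = -3 - 5 = -8)
S = -8
f(g, r) = -7/2 (f(g, r) = (7/4)*(-2) = -7/2)
p(G) = -7/2
D = 2/65 (D = 1/(36 - 7/2) = 1/(65/2) = 2/65 ≈ 0.030769)
D*(((-2 + 38)/(-4 + 19) - 1*41) + (-43 + 64)) = 2*(((-2 + 38)/(-4 + 19) - 1*41) + (-43 + 64))/65 = 2*((36/15 - 41) + 21)/65 = 2*((36*(1/15) - 41) + 21)/65 = 2*((12/5 - 41) + 21)/65 = 2*(-193/5 + 21)/65 = (2/65)*(-88/5) = -176/325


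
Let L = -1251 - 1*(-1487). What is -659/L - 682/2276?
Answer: -415209/134284 ≈ -3.0920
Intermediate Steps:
L = 236 (L = -1251 + 1487 = 236)
-659/L - 682/2276 = -659/236 - 682/2276 = -659*1/236 - 682*1/2276 = -659/236 - 341/1138 = -415209/134284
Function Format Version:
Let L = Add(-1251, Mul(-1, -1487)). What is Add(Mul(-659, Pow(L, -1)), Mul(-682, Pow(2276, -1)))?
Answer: Rational(-415209, 134284) ≈ -3.0920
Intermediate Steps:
L = 236 (L = Add(-1251, 1487) = 236)
Add(Mul(-659, Pow(L, -1)), Mul(-682, Pow(2276, -1))) = Add(Mul(-659, Pow(236, -1)), Mul(-682, Pow(2276, -1))) = Add(Mul(-659, Rational(1, 236)), Mul(-682, Rational(1, 2276))) = Add(Rational(-659, 236), Rational(-341, 1138)) = Rational(-415209, 134284)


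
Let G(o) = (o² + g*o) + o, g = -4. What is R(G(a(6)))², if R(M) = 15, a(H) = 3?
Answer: 225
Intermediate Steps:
G(o) = o² - 3*o (G(o) = (o² - 4*o) + o = o² - 3*o)
R(G(a(6)))² = 15² = 225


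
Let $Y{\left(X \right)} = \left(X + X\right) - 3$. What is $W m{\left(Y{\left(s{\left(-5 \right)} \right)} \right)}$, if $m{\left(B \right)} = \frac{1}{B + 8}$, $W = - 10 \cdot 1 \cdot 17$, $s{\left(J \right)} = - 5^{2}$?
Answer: $\frac{34}{9} \approx 3.7778$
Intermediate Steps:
$s{\left(J \right)} = -25$ ($s{\left(J \right)} = \left(-1\right) 25 = -25$)
$W = -170$ ($W = \left(-10\right) 17 = -170$)
$Y{\left(X \right)} = -3 + 2 X$ ($Y{\left(X \right)} = 2 X - 3 = -3 + 2 X$)
$m{\left(B \right)} = \frac{1}{8 + B}$
$W m{\left(Y{\left(s{\left(-5 \right)} \right)} \right)} = - \frac{170}{8 + \left(-3 + 2 \left(-25\right)\right)} = - \frac{170}{8 - 53} = - \frac{170}{-45} = \left(-170\right) \left(- \frac{1}{45}\right) = \frac{34}{9}$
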